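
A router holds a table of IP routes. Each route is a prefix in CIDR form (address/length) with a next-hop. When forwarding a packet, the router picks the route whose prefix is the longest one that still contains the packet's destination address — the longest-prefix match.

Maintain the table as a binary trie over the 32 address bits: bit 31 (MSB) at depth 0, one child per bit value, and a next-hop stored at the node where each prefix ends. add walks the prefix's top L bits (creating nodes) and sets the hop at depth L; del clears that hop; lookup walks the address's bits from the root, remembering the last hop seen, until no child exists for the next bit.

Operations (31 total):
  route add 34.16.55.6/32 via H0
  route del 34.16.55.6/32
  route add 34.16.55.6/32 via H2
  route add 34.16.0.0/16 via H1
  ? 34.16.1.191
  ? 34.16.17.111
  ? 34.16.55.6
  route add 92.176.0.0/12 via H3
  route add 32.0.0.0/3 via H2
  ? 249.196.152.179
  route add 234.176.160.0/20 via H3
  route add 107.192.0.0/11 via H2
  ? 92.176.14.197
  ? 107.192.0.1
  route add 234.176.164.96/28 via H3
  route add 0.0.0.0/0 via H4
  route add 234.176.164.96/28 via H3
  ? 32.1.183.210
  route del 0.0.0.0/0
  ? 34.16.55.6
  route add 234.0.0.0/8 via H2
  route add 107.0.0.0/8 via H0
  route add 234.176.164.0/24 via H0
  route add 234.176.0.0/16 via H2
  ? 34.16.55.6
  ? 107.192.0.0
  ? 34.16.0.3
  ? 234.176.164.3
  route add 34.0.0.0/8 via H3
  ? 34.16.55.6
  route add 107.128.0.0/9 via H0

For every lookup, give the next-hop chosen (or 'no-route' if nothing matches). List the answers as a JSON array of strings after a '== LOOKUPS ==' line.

Process each operation:
  + 34.16.55.6/32 (H0) depth=32
  del 34.16.55.6/32 (clear depth 32)
  + 34.16.55.6/32 (H2) depth=32
  + 34.16.0.0/16 (H1) depth=16
  Q 34.16.1.191: descend 001000100001000000 ; hops seen [H1] ; pick H1
  Q 34.16.17.111: descend 001000100001000000 ; hops seen [H1] ; pick H1
  Q 34.16.55.6: descend 00100010000100000011011100000110 ; hops seen [H1,H2] ; pick H2
  + 92.176.0.0/12 (H3) depth=12
  + 32.0.0.0/3 (H2) depth=3
  Q 249.196.152.179: descend ε ; hops seen [∅] ; pick no-route
  + 234.176.160.0/20 (H3) depth=20
  + 107.192.0.0/11 (H2) depth=11
  Q 92.176.14.197: descend 010111001011 ; hops seen [H3] ; pick H3
  Q 107.192.0.1: descend 01101011110 ; hops seen [H2] ; pick H2
  + 234.176.164.96/28 (H3) depth=28
  + 0.0.0.0/0 (H4) depth=0
  + 234.176.164.96/28 (H3) depth=28
  Q 32.1.183.210: descend 001000 ; hops seen [H4,H2] ; pick H2
  del 0.0.0.0/0 (clear depth 0)
  Q 34.16.55.6: descend 00100010000100000011011100000110 ; hops seen [H2,H1,H2] ; pick H2
  + 234.0.0.0/8 (H2) depth=8
  + 107.0.0.0/8 (H0) depth=8
  + 234.176.164.0/24 (H0) depth=24
  + 234.176.0.0/16 (H2) depth=16
  Q 34.16.55.6: descend 00100010000100000011011100000110 ; hops seen [H2,H1,H2] ; pick H2
  Q 107.192.0.0: descend 01101011110 ; hops seen [H0,H2] ; pick H2
  Q 34.16.0.3: descend 001000100001000000 ; hops seen [H2,H1] ; pick H1
  Q 234.176.164.3: descend 1110101010110000101001000 ; hops seen [H2,H2,H3,H0] ; pick H0
  + 34.0.0.0/8 (H3) depth=8
  Q 34.16.55.6: descend 00100010000100000011011100000110 ; hops seen [H2,H3,H1,H2] ; pick H2
  + 107.128.0.0/9 (H0) depth=9

== LOOKUPS ==
["H1","H1","H2","no-route","H3","H2","H2","H2","H2","H2","H1","H0","H2"]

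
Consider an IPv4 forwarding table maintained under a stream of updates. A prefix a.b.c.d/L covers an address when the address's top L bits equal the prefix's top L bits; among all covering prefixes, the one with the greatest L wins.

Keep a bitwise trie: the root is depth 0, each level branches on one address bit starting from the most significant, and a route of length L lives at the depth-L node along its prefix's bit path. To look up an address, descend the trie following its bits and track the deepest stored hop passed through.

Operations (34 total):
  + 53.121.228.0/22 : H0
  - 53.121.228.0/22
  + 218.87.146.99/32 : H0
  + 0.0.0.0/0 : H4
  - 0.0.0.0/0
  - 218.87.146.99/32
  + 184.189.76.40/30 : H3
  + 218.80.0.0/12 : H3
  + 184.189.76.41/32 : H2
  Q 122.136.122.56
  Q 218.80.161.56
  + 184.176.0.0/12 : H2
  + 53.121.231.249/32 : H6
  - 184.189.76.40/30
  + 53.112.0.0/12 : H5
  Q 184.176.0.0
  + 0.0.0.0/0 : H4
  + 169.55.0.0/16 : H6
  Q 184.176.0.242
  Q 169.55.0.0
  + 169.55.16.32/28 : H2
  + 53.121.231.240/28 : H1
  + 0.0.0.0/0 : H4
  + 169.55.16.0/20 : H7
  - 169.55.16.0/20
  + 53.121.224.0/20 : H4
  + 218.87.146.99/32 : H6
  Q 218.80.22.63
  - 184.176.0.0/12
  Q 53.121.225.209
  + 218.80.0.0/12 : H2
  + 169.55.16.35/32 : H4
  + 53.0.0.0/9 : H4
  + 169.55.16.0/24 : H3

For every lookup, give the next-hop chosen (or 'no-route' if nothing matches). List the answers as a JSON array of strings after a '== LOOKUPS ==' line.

Process each operation:
  + 53.121.228.0/22 (H0) depth=22
  - 53.121.228.0/22 clear@22
  + 218.87.146.99/32 (H0) depth=32
  + 0.0.0.0/0 (H4) depth=0
  - 0.0.0.0/0 clear@0
  - 218.87.146.99/32 clear@32
  + 184.189.76.40/30 (H3) depth=30
  + 218.80.0.0/12 (H3) depth=12
  + 184.189.76.41/32 (H2) depth=32
  ? 122.136.122.56  path d0:-→d1:-  best=no-route
  ? 218.80.161.56  path d0:-→d1:-→d2:-→d3:-→d4:-→d5:-→d6:-→d7:-→d8:-→d9:-→d10:-→d11:-→d12:H3→d13:-  best=H3
  + 184.176.0.0/12 (H2) depth=12
  + 53.121.231.249/32 (H6) depth=32
  - 184.189.76.40/30 clear@30
  + 53.112.0.0/12 (H5) depth=12
  ? 184.176.0.0  path d0:-→d1:-→d2:-→d3:-→d4:-→d5:-→d6:-→d7:-→d8:-→d9:-→d10:-→d11:-→d12:H2  best=H2
  + 0.0.0.0/0 (H4) depth=0
  + 169.55.0.0/16 (H6) depth=16
  ? 184.176.0.242  path d0:H4→d1:-→d2:-→d3:-→d4:-→d5:-→d6:-→d7:-→d8:-→d9:-→d10:-→d11:-→d12:H2  best=H2
  ? 169.55.0.0  path d0:H4→d1:-→d2:-→d3:-→d4:-→d5:-→d6:-→d7:-→d8:-→d9:-→d10:-→d11:-→d12:-→d13:-→d14:-→d15:-→d16:H6  best=H6
  + 169.55.16.32/28 (H2) depth=28
  + 53.121.231.240/28 (H1) depth=28
  + 0.0.0.0/0 (H4) depth=0
  + 169.55.16.0/20 (H7) depth=20
  - 169.55.16.0/20 clear@20
  + 53.121.224.0/20 (H4) depth=20
  + 218.87.146.99/32 (H6) depth=32
  ? 218.80.22.63  path d0:H4→d1:-→d2:-→d3:-→d4:-→d5:-→d6:-→d7:-→d8:-→d9:-→d10:-→d11:-→d12:H3→d13:-  best=H3
  - 184.176.0.0/12 clear@12
  ? 53.121.225.209  path d0:H4→d1:-→d2:-→d3:-→d4:-→d5:-→d6:-→d7:-→d8:-→d9:-→d10:-→d11:-→d12:H5→d13:-→d14:-→d15:-→d16:-→d17:-→d18:-→d19:-→d20:H4→d21:-  best=H4
  + 218.80.0.0/12 (H2) depth=12
  + 169.55.16.35/32 (H4) depth=32
  + 53.0.0.0/9 (H4) depth=9
  + 169.55.16.0/24 (H3) depth=24

== LOOKUPS ==
["no-route","H3","H2","H2","H6","H3","H4"]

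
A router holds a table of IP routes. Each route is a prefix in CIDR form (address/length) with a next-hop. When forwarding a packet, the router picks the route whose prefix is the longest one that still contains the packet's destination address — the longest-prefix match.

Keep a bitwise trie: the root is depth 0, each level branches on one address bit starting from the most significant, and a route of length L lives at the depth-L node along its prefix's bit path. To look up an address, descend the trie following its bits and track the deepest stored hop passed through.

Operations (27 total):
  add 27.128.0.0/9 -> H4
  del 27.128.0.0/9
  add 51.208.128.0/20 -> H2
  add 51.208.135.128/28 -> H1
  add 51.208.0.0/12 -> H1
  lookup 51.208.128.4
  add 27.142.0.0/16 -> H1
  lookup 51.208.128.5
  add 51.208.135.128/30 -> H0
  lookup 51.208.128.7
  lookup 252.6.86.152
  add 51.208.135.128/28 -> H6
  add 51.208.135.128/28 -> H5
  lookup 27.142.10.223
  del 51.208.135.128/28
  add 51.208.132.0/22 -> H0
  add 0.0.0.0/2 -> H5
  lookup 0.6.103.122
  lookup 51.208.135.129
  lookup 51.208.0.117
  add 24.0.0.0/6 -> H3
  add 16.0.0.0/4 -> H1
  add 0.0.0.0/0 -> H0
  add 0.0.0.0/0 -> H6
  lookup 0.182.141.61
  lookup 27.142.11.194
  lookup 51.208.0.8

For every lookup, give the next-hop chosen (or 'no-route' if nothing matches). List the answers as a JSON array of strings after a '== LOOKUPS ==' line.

Trace:
  + 27.128.0.0/9 (H4) depth=9
  - 27.128.0.0/9 clear@9
  + 51.208.128.0/20 (H2) depth=20
  + 51.208.135.128/28 (H1) depth=28
  + 51.208.0.0/12 (H1) depth=12
  ? 51.208.128.4  path d0:-→d1:-→d2:-→d3:-→d4:-→d5:-→d6:-→d7:-→d8:-→d9:-→d10:-→d11:-→d12:H1→d13:-→d14:-→d15:-→d16:-→d17:-→d18:-→d19:-→d20:H2→d21:-  best=H2
  + 27.142.0.0/16 (H1) depth=16
  ? 51.208.128.5  path d0:-→d1:-→d2:-→d3:-→d4:-→d5:-→d6:-→d7:-→d8:-→d9:-→d10:-→d11:-→d12:H1→d13:-→d14:-→d15:-→d16:-→d17:-→d18:-→d19:-→d20:H2→d21:-  best=H2
  + 51.208.135.128/30 (H0) depth=30
  ? 51.208.128.7  path d0:-→d1:-→d2:-→d3:-→d4:-→d5:-→d6:-→d7:-→d8:-→d9:-→d10:-→d11:-→d12:H1→d13:-→d14:-→d15:-→d16:-→d17:-→d18:-→d19:-→d20:H2→d21:-  best=H2
  ? 252.6.86.152  path d0:-  best=no-route
  + 51.208.135.128/28 (H6) depth=28
  + 51.208.135.128/28 (H5) depth=28
  ? 27.142.10.223  path d0:-→d1:-→d2:-→d3:-→d4:-→d5:-→d6:-→d7:-→d8:-→d9:-→d10:-→d11:-→d12:-→d13:-→d14:-→d15:-→d16:H1  best=H1
  - 51.208.135.128/28 clear@28
  + 51.208.132.0/22 (H0) depth=22
  + 0.0.0.0/2 (H5) depth=2
  ? 0.6.103.122  path d0:-→d1:-→d2:H5→d3:-  best=H5
  ? 51.208.135.129  path d0:-→d1:-→d2:H5→d3:-→d4:-→d5:-→d6:-→d7:-→d8:-→d9:-→d10:-→d11:-→d12:H1→d13:-→d14:-→d15:-→d16:-→d17:-→d18:-→d19:-→d20:H2→d21:-→d22:H0→d23:-→d24:-→d25:-→d26:-→d27:-→d28:-→d29:-→d30:H0  best=H0
  ? 51.208.0.117  path d0:-→d1:-→d2:H5→d3:-→d4:-→d5:-→d6:-→d7:-→d8:-→d9:-→d10:-→d11:-→d12:H1→d13:-→d14:-→d15:-→d16:-  best=H1
  + 24.0.0.0/6 (H3) depth=6
  + 16.0.0.0/4 (H1) depth=4
  + 0.0.0.0/0 (H0) depth=0
  + 0.0.0.0/0 (H6) depth=0
  ? 0.182.141.61  path d0:H6→d1:-→d2:H5→d3:-  best=H5
  ? 27.142.11.194  path d0:H6→d1:-→d2:H5→d3:-→d4:H1→d5:-→d6:H3→d7:-→d8:-→d9:-→d10:-→d11:-→d12:-→d13:-→d14:-→d15:-→d16:H1  best=H1
  ? 51.208.0.8  path d0:H6→d1:-→d2:H5→d3:-→d4:-→d5:-→d6:-→d7:-→d8:-→d9:-→d10:-→d11:-→d12:H1→d13:-→d14:-→d15:-→d16:-  best=H1

== LOOKUPS ==
["H2","H2","H2","no-route","H1","H5","H0","H1","H5","H1","H1"]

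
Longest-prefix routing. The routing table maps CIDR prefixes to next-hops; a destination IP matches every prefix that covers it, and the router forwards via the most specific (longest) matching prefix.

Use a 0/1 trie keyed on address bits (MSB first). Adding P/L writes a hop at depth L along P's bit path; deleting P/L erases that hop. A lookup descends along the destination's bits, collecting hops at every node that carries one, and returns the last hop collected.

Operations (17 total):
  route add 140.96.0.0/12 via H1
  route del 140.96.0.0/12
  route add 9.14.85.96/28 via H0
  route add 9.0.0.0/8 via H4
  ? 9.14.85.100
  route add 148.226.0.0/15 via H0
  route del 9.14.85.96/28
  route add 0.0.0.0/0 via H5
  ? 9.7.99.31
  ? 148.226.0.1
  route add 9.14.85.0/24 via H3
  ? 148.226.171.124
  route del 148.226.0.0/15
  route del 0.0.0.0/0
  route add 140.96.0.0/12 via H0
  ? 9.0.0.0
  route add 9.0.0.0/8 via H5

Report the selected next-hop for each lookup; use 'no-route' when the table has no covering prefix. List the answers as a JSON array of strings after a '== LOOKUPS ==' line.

Apply in order:
  + 140.96.0.0/12 (H1) depth=12
  - 140.96.0.0/12 clear@12
  + 9.14.85.96/28 (H0) depth=28
  + 9.0.0.0/8 (H4) depth=8
  lookup 9.14.85.100: bits 0000100100001110010101010110 walk d0:-→d1:-→d2:-→d3:-→d4:-→d5:-→d6:-→d7:-→d8:H4→d9:-→d10:-→d11:-→d12:-→d13:-→d14:-→d15:-→d16:-→d17:-→d18:-→d19:-→d20:-→d21:-→d22:-→d23:-→d24:-→d25:-→d26:-→d27:-→d28:H0 -> H0
  + 148.226.0.0/15 (H0) depth=15
  - 9.14.85.96/28 clear@28
  + 0.0.0.0/0 (H5) depth=0
  lookup 9.7.99.31: bits 000010010000 walk d0:H5→d1:-→d2:-→d3:-→d4:-→d5:-→d6:-→d7:-→d8:H4→d9:-→d10:-→d11:-→d12:- -> H4
  lookup 148.226.0.1: bits 100101001110001 walk d0:H5→d1:-→d2:-→d3:-→d4:-→d5:-→d6:-→d7:-→d8:-→d9:-→d10:-→d11:-→d12:-→d13:-→d14:-→d15:H0 -> H0
  + 9.14.85.0/24 (H3) depth=24
  lookup 148.226.171.124: bits 100101001110001 walk d0:H5→d1:-→d2:-→d3:-→d4:-→d5:-→d6:-→d7:-→d8:-→d9:-→d10:-→d11:-→d12:-→d13:-→d14:-→d15:H0 -> H0
  - 148.226.0.0/15 clear@15
  - 0.0.0.0/0 clear@0
  + 140.96.0.0/12 (H0) depth=12
  lookup 9.0.0.0: bits 000010010000 walk d0:-→d1:-→d2:-→d3:-→d4:-→d5:-→d6:-→d7:-→d8:H4→d9:-→d10:-→d11:-→d12:- -> H4
  + 9.0.0.0/8 (H5) depth=8

== LOOKUPS ==
["H0","H4","H0","H0","H4"]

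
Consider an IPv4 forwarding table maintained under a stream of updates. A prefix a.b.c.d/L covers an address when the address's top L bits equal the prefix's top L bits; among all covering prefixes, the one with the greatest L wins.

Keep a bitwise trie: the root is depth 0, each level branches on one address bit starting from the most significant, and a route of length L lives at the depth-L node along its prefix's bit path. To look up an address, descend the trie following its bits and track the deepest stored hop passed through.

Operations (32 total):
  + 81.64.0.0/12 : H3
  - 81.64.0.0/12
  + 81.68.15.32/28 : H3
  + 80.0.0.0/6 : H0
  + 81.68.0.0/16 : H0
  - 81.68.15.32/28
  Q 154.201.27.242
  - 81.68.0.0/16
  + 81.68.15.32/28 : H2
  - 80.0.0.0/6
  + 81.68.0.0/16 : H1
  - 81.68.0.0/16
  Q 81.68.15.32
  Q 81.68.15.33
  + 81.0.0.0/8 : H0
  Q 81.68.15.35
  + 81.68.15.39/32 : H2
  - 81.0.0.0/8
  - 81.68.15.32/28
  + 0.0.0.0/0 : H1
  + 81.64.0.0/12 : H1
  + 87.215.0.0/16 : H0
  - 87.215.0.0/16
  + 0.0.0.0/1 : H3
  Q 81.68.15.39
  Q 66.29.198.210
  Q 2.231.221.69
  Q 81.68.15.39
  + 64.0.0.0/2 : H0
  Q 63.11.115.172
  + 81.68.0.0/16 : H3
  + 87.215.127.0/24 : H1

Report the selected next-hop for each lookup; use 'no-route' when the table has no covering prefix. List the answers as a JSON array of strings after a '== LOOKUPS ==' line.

Process each operation:
  + 81.64.0.0/12 (H3) depth=12
  - 81.64.0.0/12 clear@12
  + 81.68.15.32/28 (H3) depth=28
  + 80.0.0.0/6 (H0) depth=6
  + 81.68.0.0/16 (H0) depth=16
  - 81.68.15.32/28 clear@28
  lookup 154.201.27.242: bits ε walk d0:- -> no-route
  - 81.68.0.0/16 clear@16
  + 81.68.15.32/28 (H2) depth=28
  - 80.0.0.0/6 clear@6
  + 81.68.0.0/16 (H1) depth=16
  - 81.68.0.0/16 clear@16
  lookup 81.68.15.32: bits 0101000101000100000011110010 walk d0:-→d1:-→d2:-→d3:-→d4:-→d5:-→d6:-→d7:-→d8:-→d9:-→d10:-→d11:-→d12:-→d13:-→d14:-→d15:-→d16:-→d17:-→d18:-→d19:-→d20:-→d21:-→d22:-→d23:-→d24:-→d25:-→d26:-→d27:-→d28:H2 -> H2
  lookup 81.68.15.33: bits 0101000101000100000011110010 walk d0:-→d1:-→d2:-→d3:-→d4:-→d5:-→d6:-→d7:-→d8:-→d9:-→d10:-→d11:-→d12:-→d13:-→d14:-→d15:-→d16:-→d17:-→d18:-→d19:-→d20:-→d21:-→d22:-→d23:-→d24:-→d25:-→d26:-→d27:-→d28:H2 -> H2
  + 81.0.0.0/8 (H0) depth=8
  lookup 81.68.15.35: bits 0101000101000100000011110010 walk d0:-→d1:-→d2:-→d3:-→d4:-→d5:-→d6:-→d7:-→d8:H0→d9:-→d10:-→d11:-→d12:-→d13:-→d14:-→d15:-→d16:-→d17:-→d18:-→d19:-→d20:-→d21:-→d22:-→d23:-→d24:-→d25:-→d26:-→d27:-→d28:H2 -> H2
  + 81.68.15.39/32 (H2) depth=32
  - 81.0.0.0/8 clear@8
  - 81.68.15.32/28 clear@28
  + 0.0.0.0/0 (H1) depth=0
  + 81.64.0.0/12 (H1) depth=12
  + 87.215.0.0/16 (H0) depth=16
  - 87.215.0.0/16 clear@16
  + 0.0.0.0/1 (H3) depth=1
  lookup 81.68.15.39: bits 01010001010001000000111100100111 walk d0:H1→d1:H3→d2:-→d3:-→d4:-→d5:-→d6:-→d7:-→d8:-→d9:-→d10:-→d11:-→d12:H1→d13:-→d14:-→d15:-→d16:-→d17:-→d18:-→d19:-→d20:-→d21:-→d22:-→d23:-→d24:-→d25:-→d26:-→d27:-→d28:-→d29:-→d30:-→d31:-→d32:H2 -> H2
  lookup 66.29.198.210: bits 010 walk d0:H1→d1:H3→d2:-→d3:- -> H3
  lookup 2.231.221.69: bits 0 walk d0:H1→d1:H3 -> H3
  lookup 81.68.15.39: bits 01010001010001000000111100100111 walk d0:H1→d1:H3→d2:-→d3:-→d4:-→d5:-→d6:-→d7:-→d8:-→d9:-→d10:-→d11:-→d12:H1→d13:-→d14:-→d15:-→d16:-→d17:-→d18:-→d19:-→d20:-→d21:-→d22:-→d23:-→d24:-→d25:-→d26:-→d27:-→d28:-→d29:-→d30:-→d31:-→d32:H2 -> H2
  + 64.0.0.0/2 (H0) depth=2
  lookup 63.11.115.172: bits 0 walk d0:H1→d1:H3 -> H3
  + 81.68.0.0/16 (H3) depth=16
  + 87.215.127.0/24 (H1) depth=24

== LOOKUPS ==
["no-route","H2","H2","H2","H2","H3","H3","H2","H3"]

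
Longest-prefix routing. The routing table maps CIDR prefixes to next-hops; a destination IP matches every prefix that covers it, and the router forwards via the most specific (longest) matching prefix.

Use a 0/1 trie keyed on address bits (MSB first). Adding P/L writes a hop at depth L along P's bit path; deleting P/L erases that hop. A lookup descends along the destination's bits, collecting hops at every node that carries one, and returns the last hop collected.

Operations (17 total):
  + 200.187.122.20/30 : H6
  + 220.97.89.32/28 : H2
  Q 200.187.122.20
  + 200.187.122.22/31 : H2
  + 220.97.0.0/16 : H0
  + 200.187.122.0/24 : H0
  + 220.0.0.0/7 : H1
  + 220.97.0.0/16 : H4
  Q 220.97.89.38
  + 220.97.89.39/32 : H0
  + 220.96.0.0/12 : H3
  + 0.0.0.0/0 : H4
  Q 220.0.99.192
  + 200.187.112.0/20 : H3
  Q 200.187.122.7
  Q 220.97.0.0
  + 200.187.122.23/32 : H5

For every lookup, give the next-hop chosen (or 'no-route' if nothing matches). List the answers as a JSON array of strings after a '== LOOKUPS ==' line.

Trace:
  + 200.187.122.20/30 (H6) depth=30
  + 220.97.89.32/28 (H2) depth=28
  ? 200.187.122.20  path d0:-→d1:-→d2:-→d3:-→d4:-→d5:-→d6:-→d7:-→d8:-→d9:-→d10:-→d11:-→d12:-→d13:-→d14:-→d15:-→d16:-→d17:-→d18:-→d19:-→d20:-→d21:-→d22:-→d23:-→d24:-→d25:-→d26:-→d27:-→d28:-→d29:-→d30:H6  best=H6
  + 200.187.122.22/31 (H2) depth=31
  + 220.97.0.0/16 (H0) depth=16
  + 200.187.122.0/24 (H0) depth=24
  + 220.0.0.0/7 (H1) depth=7
  + 220.97.0.0/16 (H4) depth=16
  ? 220.97.89.38  path d0:-→d1:-→d2:-→d3:-→d4:-→d5:-→d6:-→d7:H1→d8:-→d9:-→d10:-→d11:-→d12:-→d13:-→d14:-→d15:-→d16:H4→d17:-→d18:-→d19:-→d20:-→d21:-→d22:-→d23:-→d24:-→d25:-→d26:-→d27:-→d28:H2  best=H2
  + 220.97.89.39/32 (H0) depth=32
  + 220.96.0.0/12 (H3) depth=12
  + 0.0.0.0/0 (H4) depth=0
  ? 220.0.99.192  path d0:H4→d1:-→d2:-→d3:-→d4:-→d5:-→d6:-→d7:H1→d8:-→d9:-  best=H1
  + 200.187.112.0/20 (H3) depth=20
  ? 200.187.122.7  path d0:H4→d1:-→d2:-→d3:-→d4:-→d5:-→d6:-→d7:-→d8:-→d9:-→d10:-→d11:-→d12:-→d13:-→d14:-→d15:-→d16:-→d17:-→d18:-→d19:-→d20:H3→d21:-→d22:-→d23:-→d24:H0→d25:-→d26:-→d27:-  best=H0
  ? 220.97.0.0  path d0:H4→d1:-→d2:-→d3:-→d4:-→d5:-→d6:-→d7:H1→d8:-→d9:-→d10:-→d11:-→d12:H3→d13:-→d14:-→d15:-→d16:H4→d17:-  best=H4
  + 200.187.122.23/32 (H5) depth=32

== LOOKUPS ==
["H6","H2","H1","H0","H4"]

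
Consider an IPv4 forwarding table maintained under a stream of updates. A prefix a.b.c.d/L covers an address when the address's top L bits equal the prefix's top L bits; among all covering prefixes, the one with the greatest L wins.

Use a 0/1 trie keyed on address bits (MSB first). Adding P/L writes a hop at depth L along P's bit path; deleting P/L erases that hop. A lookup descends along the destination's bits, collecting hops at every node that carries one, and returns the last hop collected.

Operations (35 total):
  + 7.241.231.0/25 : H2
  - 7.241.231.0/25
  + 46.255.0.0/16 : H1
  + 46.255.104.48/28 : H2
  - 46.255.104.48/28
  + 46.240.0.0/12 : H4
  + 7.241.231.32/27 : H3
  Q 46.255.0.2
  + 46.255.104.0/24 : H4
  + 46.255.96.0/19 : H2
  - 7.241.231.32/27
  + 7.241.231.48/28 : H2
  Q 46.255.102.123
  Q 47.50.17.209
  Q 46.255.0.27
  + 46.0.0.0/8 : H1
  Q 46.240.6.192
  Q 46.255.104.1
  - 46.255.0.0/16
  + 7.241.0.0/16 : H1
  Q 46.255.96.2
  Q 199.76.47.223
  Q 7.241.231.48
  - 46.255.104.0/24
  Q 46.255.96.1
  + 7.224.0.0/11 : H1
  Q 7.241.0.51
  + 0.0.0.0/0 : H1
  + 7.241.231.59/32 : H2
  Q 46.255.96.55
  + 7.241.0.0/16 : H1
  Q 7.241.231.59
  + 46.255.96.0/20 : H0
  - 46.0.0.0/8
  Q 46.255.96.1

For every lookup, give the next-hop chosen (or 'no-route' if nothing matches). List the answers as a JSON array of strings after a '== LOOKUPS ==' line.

Process each operation:
  + 7.241.231.0/25 (H2) depth=25
  del 7.241.231.0/25 (clear depth 25)
  + 46.255.0.0/16 (H1) depth=16
  + 46.255.104.48/28 (H2) depth=28
  del 46.255.104.48/28 (clear depth 28)
  + 46.240.0.0/12 (H4) depth=12
  + 7.241.231.32/27 (H3) depth=27
  ? 46.255.0.2  path d0:-→d1:-→d2:-→d3:-→d4:-→d5:-→d6:-→d7:-→d8:-→d9:-→d10:-→d11:-→d12:H4→d13:-→d14:-→d15:-→d16:H1→d17:-  best=H1
  + 46.255.104.0/24 (H4) depth=24
  + 46.255.96.0/19 (H2) depth=19
  del 7.241.231.32/27 (clear depth 27)
  + 7.241.231.48/28 (H2) depth=28
  ? 46.255.102.123  path d0:-→d1:-→d2:-→d3:-→d4:-→d5:-→d6:-→d7:-→d8:-→d9:-→d10:-→d11:-→d12:H4→d13:-→d14:-→d15:-→d16:H1→d17:-→d18:-→d19:H2→d20:-  best=H2
  ? 47.50.17.209  path d0:-→d1:-→d2:-→d3:-→d4:-→d5:-→d6:-→d7:-  best=no-route
  ? 46.255.0.27  path d0:-→d1:-→d2:-→d3:-→d4:-→d5:-→d6:-→d7:-→d8:-→d9:-→d10:-→d11:-→d12:H4→d13:-→d14:-→d15:-→d16:H1→d17:-  best=H1
  + 46.0.0.0/8 (H1) depth=8
  ? 46.240.6.192  path d0:-→d1:-→d2:-→d3:-→d4:-→d5:-→d6:-→d7:-→d8:H1→d9:-→d10:-→d11:-→d12:H4  best=H4
  ? 46.255.104.1  path d0:-→d1:-→d2:-→d3:-→d4:-→d5:-→d6:-→d7:-→d8:H1→d9:-→d10:-→d11:-→d12:H4→d13:-→d14:-→d15:-→d16:H1→d17:-→d18:-→d19:H2→d20:-→d21:-→d22:-→d23:-→d24:H4→d25:-→d26:-  best=H4
  del 46.255.0.0/16 (clear depth 16)
  + 7.241.0.0/16 (H1) depth=16
  ? 46.255.96.2  path d0:-→d1:-→d2:-→d3:-→d4:-→d5:-→d6:-→d7:-→d8:H1→d9:-→d10:-→d11:-→d12:H4→d13:-→d14:-→d15:-→d16:-→d17:-→d18:-→d19:H2→d20:-  best=H2
  ? 199.76.47.223  path d0:-  best=no-route
  ? 7.241.231.48  path d0:-→d1:-→d2:-→d3:-→d4:-→d5:-→d6:-→d7:-→d8:-→d9:-→d10:-→d11:-→d12:-→d13:-→d14:-→d15:-→d16:H1→d17:-→d18:-→d19:-→d20:-→d21:-→d22:-→d23:-→d24:-→d25:-→d26:-→d27:-→d28:H2  best=H2
  del 46.255.104.0/24 (clear depth 24)
  ? 46.255.96.1  path d0:-→d1:-→d2:-→d3:-→d4:-→d5:-→d6:-→d7:-→d8:H1→d9:-→d10:-→d11:-→d12:H4→d13:-→d14:-→d15:-→d16:-→d17:-→d18:-→d19:H2→d20:-  best=H2
  + 7.224.0.0/11 (H1) depth=11
  ? 7.241.0.51  path d0:-→d1:-→d2:-→d3:-→d4:-→d5:-→d6:-→d7:-→d8:-→d9:-→d10:-→d11:H1→d12:-→d13:-→d14:-→d15:-→d16:H1  best=H1
  + 0.0.0.0/0 (H1) depth=0
  + 7.241.231.59/32 (H2) depth=32
  ? 46.255.96.55  path d0:H1→d1:-→d2:-→d3:-→d4:-→d5:-→d6:-→d7:-→d8:H1→d9:-→d10:-→d11:-→d12:H4→d13:-→d14:-→d15:-→d16:-→d17:-→d18:-→d19:H2→d20:-  best=H2
  + 7.241.0.0/16 (H1) depth=16
  ? 7.241.231.59  path d0:H1→d1:-→d2:-→d3:-→d4:-→d5:-→d6:-→d7:-→d8:-→d9:-→d10:-→d11:H1→d12:-→d13:-→d14:-→d15:-→d16:H1→d17:-→d18:-→d19:-→d20:-→d21:-→d22:-→d23:-→d24:-→d25:-→d26:-→d27:-→d28:H2→d29:-→d30:-→d31:-→d32:H2  best=H2
  + 46.255.96.0/20 (H0) depth=20
  del 46.0.0.0/8 (clear depth 8)
  ? 46.255.96.1  path d0:H1→d1:-→d2:-→d3:-→d4:-→d5:-→d6:-→d7:-→d8:-→d9:-→d10:-→d11:-→d12:H4→d13:-→d14:-→d15:-→d16:-→d17:-→d18:-→d19:H2→d20:H0  best=H0

== LOOKUPS ==
["H1","H2","no-route","H1","H4","H4","H2","no-route","H2","H2","H1","H2","H2","H0"]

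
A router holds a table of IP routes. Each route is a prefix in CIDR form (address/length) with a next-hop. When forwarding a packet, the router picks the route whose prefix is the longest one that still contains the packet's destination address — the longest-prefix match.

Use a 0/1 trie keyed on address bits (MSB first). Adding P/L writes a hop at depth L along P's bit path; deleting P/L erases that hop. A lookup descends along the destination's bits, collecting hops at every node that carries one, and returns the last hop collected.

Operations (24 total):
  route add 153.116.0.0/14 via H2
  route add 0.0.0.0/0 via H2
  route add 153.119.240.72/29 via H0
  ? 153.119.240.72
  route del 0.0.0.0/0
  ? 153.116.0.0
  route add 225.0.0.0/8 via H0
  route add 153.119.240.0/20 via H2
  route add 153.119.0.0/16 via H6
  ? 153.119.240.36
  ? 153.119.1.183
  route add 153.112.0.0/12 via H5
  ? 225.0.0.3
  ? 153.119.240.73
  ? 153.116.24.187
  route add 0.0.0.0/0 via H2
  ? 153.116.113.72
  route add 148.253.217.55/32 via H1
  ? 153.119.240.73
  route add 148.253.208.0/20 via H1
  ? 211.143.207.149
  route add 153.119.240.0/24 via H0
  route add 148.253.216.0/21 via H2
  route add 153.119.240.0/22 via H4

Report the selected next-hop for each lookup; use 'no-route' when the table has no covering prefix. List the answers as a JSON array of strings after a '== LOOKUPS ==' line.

Trace:
  add 153.116.0.0/14 -> H2 at depth 14
  add 0.0.0.0/0 -> H2 at depth 0
  add 153.119.240.72/29 -> H0 at depth 29
  Q 153.119.240.72: descend 10011001011101111111000001001 ; hops seen [H2,H2,H0] ; pick H0
  del 0.0.0.0/0 (clear depth 0)
  Q 153.116.0.0: descend 10011001011101 ; hops seen [H2] ; pick H2
  add 225.0.0.0/8 -> H0 at depth 8
  add 153.119.240.0/20 -> H2 at depth 20
  add 153.119.0.0/16 -> H6 at depth 16
  Q 153.119.240.36: descend 1001100101110111111100000 ; hops seen [H2,H6,H2] ; pick H2
  Q 153.119.1.183: descend 1001100101110111 ; hops seen [H2,H6] ; pick H6
  add 153.112.0.0/12 -> H5 at depth 12
  Q 225.0.0.3: descend 11100001 ; hops seen [H0] ; pick H0
  Q 153.119.240.73: descend 10011001011101111111000001001 ; hops seen [H5,H2,H6,H2,H0] ; pick H0
  Q 153.116.24.187: descend 10011001011101 ; hops seen [H5,H2] ; pick H2
  add 0.0.0.0/0 -> H2 at depth 0
  Q 153.116.113.72: descend 10011001011101 ; hops seen [H2,H5,H2] ; pick H2
  add 148.253.217.55/32 -> H1 at depth 32
  Q 153.119.240.73: descend 10011001011101111111000001001 ; hops seen [H2,H5,H2,H6,H2,H0] ; pick H0
  add 148.253.208.0/20 -> H1 at depth 20
  Q 211.143.207.149: descend 11 ; hops seen [H2] ; pick H2
  add 153.119.240.0/24 -> H0 at depth 24
  add 148.253.216.0/21 -> H2 at depth 21
  add 153.119.240.0/22 -> H4 at depth 22

== LOOKUPS ==
["H0","H2","H2","H6","H0","H0","H2","H2","H0","H2"]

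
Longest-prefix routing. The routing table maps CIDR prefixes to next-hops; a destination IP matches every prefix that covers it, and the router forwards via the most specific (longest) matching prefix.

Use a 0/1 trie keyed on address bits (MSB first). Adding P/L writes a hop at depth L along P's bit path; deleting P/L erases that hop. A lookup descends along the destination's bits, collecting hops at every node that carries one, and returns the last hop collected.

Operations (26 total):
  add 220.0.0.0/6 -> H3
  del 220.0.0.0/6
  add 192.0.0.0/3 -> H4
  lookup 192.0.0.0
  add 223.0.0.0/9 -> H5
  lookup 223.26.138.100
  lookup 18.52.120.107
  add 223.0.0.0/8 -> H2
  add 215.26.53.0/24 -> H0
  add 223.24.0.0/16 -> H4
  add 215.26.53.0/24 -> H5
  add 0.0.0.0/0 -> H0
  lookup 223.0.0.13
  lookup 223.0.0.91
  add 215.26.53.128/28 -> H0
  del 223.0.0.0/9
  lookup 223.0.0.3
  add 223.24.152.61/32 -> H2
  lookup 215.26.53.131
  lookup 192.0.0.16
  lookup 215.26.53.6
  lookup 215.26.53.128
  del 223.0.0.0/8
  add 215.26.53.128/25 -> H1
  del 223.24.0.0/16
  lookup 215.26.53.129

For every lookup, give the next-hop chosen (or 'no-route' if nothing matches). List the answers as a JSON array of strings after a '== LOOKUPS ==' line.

Apply in order:
  add 220.0.0.0/6 -> H3 at depth 6
  del 220.0.0.0/6 (clear depth 6)
  add 192.0.0.0/3 -> H4 at depth 3
  ? 192.0.0.0  path d0:-→d1:-→d2:-→d3:H4  best=H4
  add 223.0.0.0/9 -> H5 at depth 9
  ? 223.26.138.100  path d0:-→d1:-→d2:-→d3:H4→d4:-→d5:-→d6:-→d7:-→d8:-→d9:H5  best=H5
  ? 18.52.120.107  path d0:-  best=no-route
  add 223.0.0.0/8 -> H2 at depth 8
  add 215.26.53.0/24 -> H0 at depth 24
  add 223.24.0.0/16 -> H4 at depth 16
  add 215.26.53.0/24 -> H5 at depth 24
  add 0.0.0.0/0 -> H0 at depth 0
  ? 223.0.0.13  path d0:H0→d1:-→d2:-→d3:H4→d4:-→d5:-→d6:-→d7:-→d8:H2→d9:H5→d10:-→d11:-  best=H5
  ? 223.0.0.91  path d0:H0→d1:-→d2:-→d3:H4→d4:-→d5:-→d6:-→d7:-→d8:H2→d9:H5→d10:-→d11:-  best=H5
  add 215.26.53.128/28 -> H0 at depth 28
  del 223.0.0.0/9 (clear depth 9)
  ? 223.0.0.3  path d0:H0→d1:-→d2:-→d3:H4→d4:-→d5:-→d6:-→d7:-→d8:H2→d9:-→d10:-→d11:-  best=H2
  add 223.24.152.61/32 -> H2 at depth 32
  ? 215.26.53.131  path d0:H0→d1:-→d2:-→d3:H4→d4:-→d5:-→d6:-→d7:-→d8:-→d9:-→d10:-→d11:-→d12:-→d13:-→d14:-→d15:-→d16:-→d17:-→d18:-→d19:-→d20:-→d21:-→d22:-→d23:-→d24:H5→d25:-→d26:-→d27:-→d28:H0  best=H0
  ? 192.0.0.16  path d0:H0→d1:-→d2:-→d3:H4  best=H4
  ? 215.26.53.6  path d0:H0→d1:-→d2:-→d3:H4→d4:-→d5:-→d6:-→d7:-→d8:-→d9:-→d10:-→d11:-→d12:-→d13:-→d14:-→d15:-→d16:-→d17:-→d18:-→d19:-→d20:-→d21:-→d22:-→d23:-→d24:H5  best=H5
  ? 215.26.53.128  path d0:H0→d1:-→d2:-→d3:H4→d4:-→d5:-→d6:-→d7:-→d8:-→d9:-→d10:-→d11:-→d12:-→d13:-→d14:-→d15:-→d16:-→d17:-→d18:-→d19:-→d20:-→d21:-→d22:-→d23:-→d24:H5→d25:-→d26:-→d27:-→d28:H0  best=H0
  del 223.0.0.0/8 (clear depth 8)
  add 215.26.53.128/25 -> H1 at depth 25
  del 223.24.0.0/16 (clear depth 16)
  ? 215.26.53.129  path d0:H0→d1:-→d2:-→d3:H4→d4:-→d5:-→d6:-→d7:-→d8:-→d9:-→d10:-→d11:-→d12:-→d13:-→d14:-→d15:-→d16:-→d17:-→d18:-→d19:-→d20:-→d21:-→d22:-→d23:-→d24:H5→d25:H1→d26:-→d27:-→d28:H0  best=H0

== LOOKUPS ==
["H4","H5","no-route","H5","H5","H2","H0","H4","H5","H0","H0"]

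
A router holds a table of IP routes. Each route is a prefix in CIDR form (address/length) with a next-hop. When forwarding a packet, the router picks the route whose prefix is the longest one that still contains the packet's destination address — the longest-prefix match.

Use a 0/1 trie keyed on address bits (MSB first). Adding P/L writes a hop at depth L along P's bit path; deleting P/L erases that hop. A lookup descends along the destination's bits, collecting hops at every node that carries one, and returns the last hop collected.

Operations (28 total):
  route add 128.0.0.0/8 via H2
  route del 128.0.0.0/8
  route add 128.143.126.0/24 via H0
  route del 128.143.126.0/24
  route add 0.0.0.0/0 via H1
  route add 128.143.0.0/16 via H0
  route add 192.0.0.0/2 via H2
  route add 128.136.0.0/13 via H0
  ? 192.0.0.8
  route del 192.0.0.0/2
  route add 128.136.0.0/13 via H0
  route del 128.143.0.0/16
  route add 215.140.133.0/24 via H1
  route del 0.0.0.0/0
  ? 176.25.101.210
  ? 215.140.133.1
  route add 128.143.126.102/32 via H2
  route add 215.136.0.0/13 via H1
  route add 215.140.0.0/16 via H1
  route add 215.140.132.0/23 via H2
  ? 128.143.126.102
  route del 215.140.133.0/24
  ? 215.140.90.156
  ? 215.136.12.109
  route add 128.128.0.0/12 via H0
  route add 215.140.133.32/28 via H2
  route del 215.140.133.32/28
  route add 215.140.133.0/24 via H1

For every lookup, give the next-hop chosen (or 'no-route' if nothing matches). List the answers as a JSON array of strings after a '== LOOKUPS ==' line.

Trace:
  add 128.0.0.0/8 -> H2 at depth 8
  - 128.0.0.0/8 clear@8
  add 128.143.126.0/24 -> H0 at depth 24
  - 128.143.126.0/24 clear@24
  add 0.0.0.0/0 -> H1 at depth 0
  add 128.143.0.0/16 -> H0 at depth 16
  add 192.0.0.0/2 -> H2 at depth 2
  add 128.136.0.0/13 -> H0 at depth 13
  Q 192.0.0.8: descend 11 ; hops seen [H1,H2] ; pick H2
  - 192.0.0.0/2 clear@2
  add 128.136.0.0/13 -> H0 at depth 13
  - 128.143.0.0/16 clear@16
  add 215.140.133.0/24 -> H1 at depth 24
  - 0.0.0.0/0 clear@0
  Q 176.25.101.210: descend 10 ; hops seen [∅] ; pick no-route
  Q 215.140.133.1: descend 110101111000110010000101 ; hops seen [H1] ; pick H1
  add 128.143.126.102/32 -> H2 at depth 32
  add 215.136.0.0/13 -> H1 at depth 13
  add 215.140.0.0/16 -> H1 at depth 16
  add 215.140.132.0/23 -> H2 at depth 23
  Q 128.143.126.102: descend 10000000100011110111111001100110 ; hops seen [H0,H2] ; pick H2
  - 215.140.133.0/24 clear@24
  Q 215.140.90.156: descend 1101011110001100 ; hops seen [H1,H1] ; pick H1
  Q 215.136.12.109: descend 1101011110001 ; hops seen [H1] ; pick H1
  add 128.128.0.0/12 -> H0 at depth 12
  add 215.140.133.32/28 -> H2 at depth 28
  - 215.140.133.32/28 clear@28
  add 215.140.133.0/24 -> H1 at depth 24

== LOOKUPS ==
["H2","no-route","H1","H2","H1","H1"]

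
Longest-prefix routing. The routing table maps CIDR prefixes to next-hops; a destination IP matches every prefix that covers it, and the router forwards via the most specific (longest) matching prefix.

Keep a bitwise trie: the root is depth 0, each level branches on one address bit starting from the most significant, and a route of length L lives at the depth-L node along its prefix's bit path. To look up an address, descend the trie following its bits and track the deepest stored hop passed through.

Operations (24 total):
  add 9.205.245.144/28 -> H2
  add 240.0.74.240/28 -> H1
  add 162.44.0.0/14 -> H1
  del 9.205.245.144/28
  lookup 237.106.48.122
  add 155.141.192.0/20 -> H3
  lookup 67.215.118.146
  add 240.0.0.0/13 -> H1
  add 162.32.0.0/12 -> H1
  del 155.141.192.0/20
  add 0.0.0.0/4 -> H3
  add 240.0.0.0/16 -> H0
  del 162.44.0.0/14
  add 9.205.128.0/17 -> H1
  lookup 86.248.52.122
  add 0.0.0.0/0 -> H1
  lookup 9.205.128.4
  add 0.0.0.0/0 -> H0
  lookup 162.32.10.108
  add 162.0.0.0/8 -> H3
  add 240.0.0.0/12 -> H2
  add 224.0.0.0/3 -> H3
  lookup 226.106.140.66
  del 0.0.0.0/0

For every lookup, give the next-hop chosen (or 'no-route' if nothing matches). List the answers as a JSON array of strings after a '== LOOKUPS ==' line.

Process each operation:
  + 9.205.245.144/28 (H2) depth=28
  + 240.0.74.240/28 (H1) depth=28
  + 162.44.0.0/14 (H1) depth=14
  - 9.205.245.144/28 clear@28
  Q 237.106.48.122: descend 111 ; hops seen [∅] ; pick no-route
  + 155.141.192.0/20 (H3) depth=20
  Q 67.215.118.146: descend 0 ; hops seen [∅] ; pick no-route
  + 240.0.0.0/13 (H1) depth=13
  + 162.32.0.0/12 (H1) depth=12
  - 155.141.192.0/20 clear@20
  + 0.0.0.0/4 (H3) depth=4
  + 240.0.0.0/16 (H0) depth=16
  - 162.44.0.0/14 clear@14
  + 9.205.128.0/17 (H1) depth=17
  Q 86.248.52.122: descend 0 ; hops seen [∅] ; pick no-route
  + 0.0.0.0/0 (H1) depth=0
  Q 9.205.128.4: descend 00001001110011011 ; hops seen [H1,H3,H1] ; pick H1
  + 0.0.0.0/0 (H0) depth=0
  Q 162.32.10.108: descend 101000100010 ; hops seen [H0,H1] ; pick H1
  + 162.0.0.0/8 (H3) depth=8
  + 240.0.0.0/12 (H2) depth=12
  + 224.0.0.0/3 (H3) depth=3
  Q 226.106.140.66: descend 111 ; hops seen [H0,H3] ; pick H3
  - 0.0.0.0/0 clear@0

== LOOKUPS ==
["no-route","no-route","no-route","H1","H1","H3"]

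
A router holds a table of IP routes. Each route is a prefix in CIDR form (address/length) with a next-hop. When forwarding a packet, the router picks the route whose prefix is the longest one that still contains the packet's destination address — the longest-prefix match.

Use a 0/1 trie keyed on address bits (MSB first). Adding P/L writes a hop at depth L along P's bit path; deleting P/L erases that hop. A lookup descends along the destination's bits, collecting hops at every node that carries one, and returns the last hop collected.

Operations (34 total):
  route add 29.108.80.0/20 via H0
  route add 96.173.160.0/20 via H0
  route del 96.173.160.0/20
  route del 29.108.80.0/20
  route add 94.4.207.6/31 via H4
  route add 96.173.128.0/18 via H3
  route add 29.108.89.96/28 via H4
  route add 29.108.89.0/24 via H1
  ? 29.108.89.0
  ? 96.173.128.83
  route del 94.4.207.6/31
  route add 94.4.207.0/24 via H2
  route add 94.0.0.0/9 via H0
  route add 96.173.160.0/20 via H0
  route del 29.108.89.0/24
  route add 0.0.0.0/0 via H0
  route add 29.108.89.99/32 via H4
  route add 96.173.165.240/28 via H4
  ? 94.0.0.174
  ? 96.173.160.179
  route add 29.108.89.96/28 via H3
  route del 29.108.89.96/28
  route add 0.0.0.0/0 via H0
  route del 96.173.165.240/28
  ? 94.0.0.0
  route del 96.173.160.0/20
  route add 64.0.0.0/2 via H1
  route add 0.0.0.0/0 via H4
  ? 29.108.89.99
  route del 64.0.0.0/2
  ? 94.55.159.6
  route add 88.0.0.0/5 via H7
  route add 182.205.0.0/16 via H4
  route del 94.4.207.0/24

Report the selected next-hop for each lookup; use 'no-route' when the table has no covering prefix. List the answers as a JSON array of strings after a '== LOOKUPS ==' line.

Process each operation:
  add 29.108.80.0/20 -> H0 at depth 20
  add 96.173.160.0/20 -> H0 at depth 20
  - 96.173.160.0/20 clear@20
  - 29.108.80.0/20 clear@20
  add 94.4.207.6/31 -> H4 at depth 31
  add 96.173.128.0/18 -> H3 at depth 18
  add 29.108.89.96/28 -> H4 at depth 28
  add 29.108.89.0/24 -> H1 at depth 24
  ? 29.108.89.0  path d0:-→d1:-→d2:-→d3:-→d4:-→d5:-→d6:-→d7:-→d8:-→d9:-→d10:-→d11:-→d12:-→d13:-→d14:-→d15:-→d16:-→d17:-→d18:-→d19:-→d20:-→d21:-→d22:-→d23:-→d24:H1→d25:-  best=H1
  ? 96.173.128.83  path d0:-→d1:-→d2:-→d3:-→d4:-→d5:-→d6:-→d7:-→d8:-→d9:-→d10:-→d11:-→d12:-→d13:-→d14:-→d15:-→d16:-→d17:-→d18:H3  best=H3
  - 94.4.207.6/31 clear@31
  add 94.4.207.0/24 -> H2 at depth 24
  add 94.0.0.0/9 -> H0 at depth 9
  add 96.173.160.0/20 -> H0 at depth 20
  - 29.108.89.0/24 clear@24
  add 0.0.0.0/0 -> H0 at depth 0
  add 29.108.89.99/32 -> H4 at depth 32
  add 96.173.165.240/28 -> H4 at depth 28
  ? 94.0.0.174  path d0:H0→d1:-→d2:-→d3:-→d4:-→d5:-→d6:-→d7:-→d8:-→d9:H0→d10:-→d11:-→d12:-→d13:-  best=H0
  ? 96.173.160.179  path d0:H0→d1:-→d2:-→d3:-→d4:-→d5:-→d6:-→d7:-→d8:-→d9:-→d10:-→d11:-→d12:-→d13:-→d14:-→d15:-→d16:-→d17:-→d18:H3→d19:-→d20:H0→d21:-  best=H0
  add 29.108.89.96/28 -> H3 at depth 28
  - 29.108.89.96/28 clear@28
  add 0.0.0.0/0 -> H0 at depth 0
  - 96.173.165.240/28 clear@28
  ? 94.0.0.0  path d0:H0→d1:-→d2:-→d3:-→d4:-→d5:-→d6:-→d7:-→d8:-→d9:H0→d10:-→d11:-→d12:-→d13:-  best=H0
  - 96.173.160.0/20 clear@20
  add 64.0.0.0/2 -> H1 at depth 2
  add 0.0.0.0/0 -> H4 at depth 0
  ? 29.108.89.99  path d0:H4→d1:-→d2:-→d3:-→d4:-→d5:-→d6:-→d7:-→d8:-→d9:-→d10:-→d11:-→d12:-→d13:-→d14:-→d15:-→d16:-→d17:-→d18:-→d19:-→d20:-→d21:-→d22:-→d23:-→d24:-→d25:-→d26:-→d27:-→d28:-→d29:-→d30:-→d31:-→d32:H4  best=H4
  - 64.0.0.0/2 clear@2
  ? 94.55.159.6  path d0:H4→d1:-→d2:-→d3:-→d4:-→d5:-→d6:-→d7:-→d8:-→d9:H0→d10:-  best=H0
  add 88.0.0.0/5 -> H7 at depth 5
  add 182.205.0.0/16 -> H4 at depth 16
  - 94.4.207.0/24 clear@24

== LOOKUPS ==
["H1","H3","H0","H0","H0","H4","H0"]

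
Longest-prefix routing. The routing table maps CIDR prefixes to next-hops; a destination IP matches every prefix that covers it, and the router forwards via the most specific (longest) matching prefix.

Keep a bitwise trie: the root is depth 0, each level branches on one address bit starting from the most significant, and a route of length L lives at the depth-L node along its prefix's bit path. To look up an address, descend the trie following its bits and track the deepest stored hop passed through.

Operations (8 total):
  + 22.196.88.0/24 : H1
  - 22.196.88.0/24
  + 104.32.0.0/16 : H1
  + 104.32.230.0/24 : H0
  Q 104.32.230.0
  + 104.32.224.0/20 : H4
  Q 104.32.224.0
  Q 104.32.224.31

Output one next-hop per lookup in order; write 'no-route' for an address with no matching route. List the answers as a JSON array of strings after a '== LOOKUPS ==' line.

Process each operation:
  + 22.196.88.0/24 (H1) depth=24
  - 22.196.88.0/24 clear@24
  + 104.32.0.0/16 (H1) depth=16
  + 104.32.230.0/24 (H0) depth=24
  ? 104.32.230.0  path d0:-→d1:-→d2:-→d3:-→d4:-→d5:-→d6:-→d7:-→d8:-→d9:-→d10:-→d11:-→d12:-→d13:-→d14:-→d15:-→d16:H1→d17:-→d18:-→d19:-→d20:-→d21:-→d22:-→d23:-→d24:H0  best=H0
  + 104.32.224.0/20 (H4) depth=20
  ? 104.32.224.0  path d0:-→d1:-→d2:-→d3:-→d4:-→d5:-→d6:-→d7:-→d8:-→d9:-→d10:-→d11:-→d12:-→d13:-→d14:-→d15:-→d16:H1→d17:-→d18:-→d19:-→d20:H4→d21:-  best=H4
  ? 104.32.224.31  path d0:-→d1:-→d2:-→d3:-→d4:-→d5:-→d6:-→d7:-→d8:-→d9:-→d10:-→d11:-→d12:-→d13:-→d14:-→d15:-→d16:H1→d17:-→d18:-→d19:-→d20:H4→d21:-  best=H4

== LOOKUPS ==
["H0","H4","H4"]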